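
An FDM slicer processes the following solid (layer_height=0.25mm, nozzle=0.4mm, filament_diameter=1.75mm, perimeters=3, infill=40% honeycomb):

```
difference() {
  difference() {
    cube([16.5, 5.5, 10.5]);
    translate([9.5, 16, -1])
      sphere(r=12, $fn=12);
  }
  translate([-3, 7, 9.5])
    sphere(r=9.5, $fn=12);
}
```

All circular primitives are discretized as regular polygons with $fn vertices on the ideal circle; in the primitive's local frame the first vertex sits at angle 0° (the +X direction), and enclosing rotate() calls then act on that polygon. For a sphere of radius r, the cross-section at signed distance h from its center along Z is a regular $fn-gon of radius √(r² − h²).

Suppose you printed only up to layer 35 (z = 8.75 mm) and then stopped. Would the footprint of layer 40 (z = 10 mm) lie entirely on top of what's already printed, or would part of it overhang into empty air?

entirely on top

Compare the two slices. At z = 8.75: the cube is present — its section is the full 16.5×5.5 rectangle (area 90.75 mm²); the r=12 sphere at (9.5, 16) contributes a regular 12-gon of circumradius √(12²−9.75²) = 6.996 (area = (12/2)·6.996²·sin(360°/12) = 146.81 mm²); Taking the first minus the rest: starting from the 16.5×5.5 cube (90.75 mm²), the r=12 sphere at (9.5, 16) misses the remaining region (no effect) — area = 90.75 mm²; the r=9.5 sphere at (-3, 7) slices to a regular 12-gon of circumradius 9.470 (√(r²−h²) with h=0.75 from center) (area = (12/2)·9.470²·sin(360°/12) = 269.06 mm²); Subtracting the remaining from the first: starting from the result so far (90.75 mm²), the r=9.5 sphere at (-3, 7) partially overlaps it — only the 27.45 mm² overlap (of its 269.06 mm²) is removed, clipping the outline — area = 63.30 mm². At z = 10: the 16.5×5.5 cube contributes its full rectangle (area 90.75 mm²); the r=12 sphere at (9.5, 16) contributes a regular 12-gon of circumradius √(12²−11²) = 4.796 (area = (12/2)·4.796²·sin(360°/12) = 69.00 mm²); After the difference (first − rest): starting from the 16.5×5.5 cube (90.75 mm²), the r=12 sphere at (9.5, 16) misses the remaining region (no effect) — area = 90.75 mm²; the sphere at (-3, 7): section is a regular 12-gon, circumradius = √(r²−h²) = √(9.5²−0.5²) = 9.487 (area = (12/2)·9.487²·sin(360°/12) = 270.00 mm²); After the difference (first − rest): starting from the result so far (90.75 mm²), the r=9.5 sphere at (-3, 7) partially overlaps it — only the 27.55 mm² overlap (of its 270.00 mm²) is removed, clipping the outline — area = 63.20 mm². Checking containment: the cross-section at z = 10 is a subset of the cross-section at z = 8.75.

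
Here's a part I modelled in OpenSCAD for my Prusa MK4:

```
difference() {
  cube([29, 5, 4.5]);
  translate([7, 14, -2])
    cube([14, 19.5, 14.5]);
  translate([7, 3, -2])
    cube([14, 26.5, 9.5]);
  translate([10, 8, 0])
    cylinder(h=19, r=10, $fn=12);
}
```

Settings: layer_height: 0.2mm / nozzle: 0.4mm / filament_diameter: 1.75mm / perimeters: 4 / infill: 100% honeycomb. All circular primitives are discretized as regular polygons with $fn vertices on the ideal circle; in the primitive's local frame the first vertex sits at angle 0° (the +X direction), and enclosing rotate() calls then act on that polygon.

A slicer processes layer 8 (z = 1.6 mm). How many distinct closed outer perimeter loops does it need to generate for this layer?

2

At z = 1.6 mm: the cube is present — its section is the full 29×5 rectangle; the cube at (7, 14) (footprint 14×19.5) is included at this height; the cube at (7, 3) is present — its section is the full 14×26.5 rectangle; the cylinder at (10, 8): section is a regular 12-gon, circumradius r=10; Taking the first minus the rest: starting from the 29×5 cube, the 14×19.5 cube at (7, 14) misses the remaining region (no effect); the 14×26.5 cube at (7, 3) partially overlaps it — only the 28.00 mm² overlap (of its 371.00 mm²) is removed, clipping the outline; the r=10 cylinder at (10, 8) partially overlaps it — only the 54.82 mm² overlap (of its 300.00 mm²) is removed, clipping the outline — 2 connected regions. The result has 2 disconnected regions.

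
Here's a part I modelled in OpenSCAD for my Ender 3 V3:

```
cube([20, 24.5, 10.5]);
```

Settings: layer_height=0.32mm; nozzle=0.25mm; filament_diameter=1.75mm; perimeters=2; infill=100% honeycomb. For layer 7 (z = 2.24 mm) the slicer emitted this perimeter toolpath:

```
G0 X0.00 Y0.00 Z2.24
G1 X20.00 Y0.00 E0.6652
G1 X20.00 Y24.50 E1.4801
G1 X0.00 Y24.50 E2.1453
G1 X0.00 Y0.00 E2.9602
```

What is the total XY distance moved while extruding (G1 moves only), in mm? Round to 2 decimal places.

89.00 mm

Sum the Euclidean lengths of each G1 segment: total = 89.00 mm.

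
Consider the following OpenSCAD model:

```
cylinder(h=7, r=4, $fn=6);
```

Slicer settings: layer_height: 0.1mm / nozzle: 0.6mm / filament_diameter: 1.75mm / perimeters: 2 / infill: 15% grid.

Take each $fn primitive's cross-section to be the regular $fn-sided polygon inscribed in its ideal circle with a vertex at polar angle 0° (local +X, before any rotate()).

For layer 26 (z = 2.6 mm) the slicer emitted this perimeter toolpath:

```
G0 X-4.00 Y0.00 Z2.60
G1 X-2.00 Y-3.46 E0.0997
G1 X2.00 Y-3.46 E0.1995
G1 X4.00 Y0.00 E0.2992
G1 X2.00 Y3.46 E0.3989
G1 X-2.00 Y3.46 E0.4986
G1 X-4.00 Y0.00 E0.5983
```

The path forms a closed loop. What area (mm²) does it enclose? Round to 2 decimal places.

41.52 mm²

Apply the shoelace formula to the sequence of (X, Y) vertices; enclosed area = 41.52 mm².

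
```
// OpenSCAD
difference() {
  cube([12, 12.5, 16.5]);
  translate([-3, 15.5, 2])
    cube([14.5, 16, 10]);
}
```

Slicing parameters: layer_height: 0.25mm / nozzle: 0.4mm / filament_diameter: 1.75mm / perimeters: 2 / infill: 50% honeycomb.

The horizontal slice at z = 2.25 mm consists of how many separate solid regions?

At z = 2.25 mm: the cube (footprint 12×12.5) is included at this height; the cube at (-3, 15.5) is present — its section is the full 14.5×16 rectangle; After the difference (first − rest): starting from the 12×12.5 cube, the 14.5×16 cube at (-3, 15.5) misses the remaining region (no effect) — 1 connected region. The result has 1 disconnected region.

1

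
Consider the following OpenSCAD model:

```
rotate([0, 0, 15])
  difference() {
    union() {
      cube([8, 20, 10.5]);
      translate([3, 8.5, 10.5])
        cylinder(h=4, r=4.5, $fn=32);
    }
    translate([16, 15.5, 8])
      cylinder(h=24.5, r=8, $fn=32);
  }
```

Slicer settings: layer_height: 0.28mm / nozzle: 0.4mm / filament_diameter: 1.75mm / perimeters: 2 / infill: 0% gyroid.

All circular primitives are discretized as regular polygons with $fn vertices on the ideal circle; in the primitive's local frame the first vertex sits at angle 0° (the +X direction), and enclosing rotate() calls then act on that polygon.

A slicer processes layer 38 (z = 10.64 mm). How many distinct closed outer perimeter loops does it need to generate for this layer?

1

At z = 10.64 mm: the cube does not reach this height (z outside [0, 10.5]); the r=4.5 cylinder at (3, 8.5) gives a regular 32-gon of circumradius 4.5 (constant along its height); Combining (union): only the r=4.5 cylinder at (3, 8.5) is present, so the union is just that shape — 1 connected region; the r=8 cylinder at (16, 15.5) contributes a regular 32-gon of circumradius 8; Subtracting the remaining from the first: starting from the result so far, the r=8 cylinder at (16, 15.5) misses the remaining region (no effect) — 1 connected region; (rotated 15° about Z; rotation is an isometry so areas/perimeters/island counts are preserved). The result has 1 disconnected region.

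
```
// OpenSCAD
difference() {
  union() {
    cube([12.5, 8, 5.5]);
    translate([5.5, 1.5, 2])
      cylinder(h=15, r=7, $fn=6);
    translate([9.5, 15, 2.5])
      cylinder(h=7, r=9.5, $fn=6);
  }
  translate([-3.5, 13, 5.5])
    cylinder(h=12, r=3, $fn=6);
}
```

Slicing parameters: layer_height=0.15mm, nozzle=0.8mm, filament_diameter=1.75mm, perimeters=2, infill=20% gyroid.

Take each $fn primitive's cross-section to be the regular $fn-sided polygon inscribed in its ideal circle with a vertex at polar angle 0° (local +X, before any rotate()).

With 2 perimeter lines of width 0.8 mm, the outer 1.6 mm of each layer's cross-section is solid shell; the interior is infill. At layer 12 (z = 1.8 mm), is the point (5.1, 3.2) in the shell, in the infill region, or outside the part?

At z = 1.8 mm: the cube is present — its section is the full 12.5×8 rectangle; the cylinder at (5.5, 1.5) is not intersected at this z (z outside [2, 17]); the cylinder at (9.5, 15) is not intersected at this z (z outside [2.5, 9.5]); Merging all regions: only the 12.5×8 cube is present, so the union is just that shape — 1 connected region; the cylinder at (-3.5, 13) is absent (z outside [5.5, 17.5]); Taking the first minus the rest: none of the subtracted shapes is present at this height, so the result so far is unchanged — 1 connected region. Overall, the cross-section is a single solid region. The nearest boundary edge runs (0.00, 0.00)→(12.50, 0.00); distance from the point to it = 3.20 mm. The point is inside the cross-section and 3.20 mm from the nearest boundary — more than the 1.6 mm shell width (2 × 0.8), so it's in the infill interior.

infill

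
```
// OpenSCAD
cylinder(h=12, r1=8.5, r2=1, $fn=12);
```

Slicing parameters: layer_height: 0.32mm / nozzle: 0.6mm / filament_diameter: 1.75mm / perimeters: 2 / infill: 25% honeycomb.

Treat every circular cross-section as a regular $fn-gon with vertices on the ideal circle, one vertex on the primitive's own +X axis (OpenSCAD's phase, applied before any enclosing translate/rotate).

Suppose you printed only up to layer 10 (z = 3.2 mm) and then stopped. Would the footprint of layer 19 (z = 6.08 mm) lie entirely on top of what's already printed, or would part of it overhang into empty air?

entirely on top

Compare the two slices. At z = 3.2: the cone: at t=0.267 of its height the radius interpolates to r₁+(r₂−r₁)t = 6.500, giving a regular 12-gon of that circumradius (area = (12/2)·6.500²·sin(360°/12) = 126.75 mm²). At z = 6.08: the cone: at t=0.507 of its height the radius interpolates to r₁+(r₂−r₁)t = 4.700, giving a regular 12-gon of that circumradius (area = (12/2)·4.700²·sin(360°/12) = 66.27 mm²). Checking containment: the cross-section at z = 6.08 is a subset of the cross-section at z = 3.2.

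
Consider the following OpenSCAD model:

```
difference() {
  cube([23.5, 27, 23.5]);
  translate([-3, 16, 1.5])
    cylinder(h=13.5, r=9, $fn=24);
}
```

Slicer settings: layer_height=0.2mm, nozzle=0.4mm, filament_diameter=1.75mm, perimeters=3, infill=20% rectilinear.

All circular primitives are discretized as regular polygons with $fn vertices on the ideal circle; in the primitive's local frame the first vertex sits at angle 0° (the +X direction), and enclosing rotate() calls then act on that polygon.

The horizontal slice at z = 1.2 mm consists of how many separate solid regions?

1

At z = 1.2 mm: the cube (footprint 23.5×27) is included at this height; the cylinder at (-3, 16) is absent (z outside [1.5, 15]); After the difference (first − rest): none of the subtracted shapes is present at this height, so the 23.5×27 cube is unchanged — 1 connected region. The result has 1 disconnected region.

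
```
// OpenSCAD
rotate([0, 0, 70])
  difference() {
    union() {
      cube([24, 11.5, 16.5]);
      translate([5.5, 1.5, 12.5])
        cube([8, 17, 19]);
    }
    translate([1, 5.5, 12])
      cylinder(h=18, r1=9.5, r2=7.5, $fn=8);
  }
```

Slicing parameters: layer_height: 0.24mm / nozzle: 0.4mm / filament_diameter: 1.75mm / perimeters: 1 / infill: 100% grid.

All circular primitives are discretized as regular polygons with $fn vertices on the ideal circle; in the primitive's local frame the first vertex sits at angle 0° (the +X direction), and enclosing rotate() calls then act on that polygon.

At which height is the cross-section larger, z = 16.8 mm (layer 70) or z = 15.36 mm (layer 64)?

layer 64 (z = 15.36 mm)

Layer 70 (z = 16.8): the cube is absent (z outside [0, 16.5]); the cube at (5.5, 1.5) is present — its section is the full 8×17 rectangle (area 136.00 mm²); Taking the union: only the 8×17 cube at (5.5, 1.5) is present, so the union is just that shape — area = 136.00 mm²; the cone at (1, 5.5): at t=0.267 of its height the radius interpolates to r₁+(r₂−r₁)t = 8.967, giving a regular 8-gon of that circumradius (area = (8/2)·8.967²·sin(360°/8) = 227.41 mm²); Taking the first minus the rest: starting from the result so far (136.00 mm²), the cone at (1, 5.5) partially overlaps it — only the 35.25 mm² overlap (of its 227.41 mm²) is removed, clipping the outline — area = 100.75 mm²; (rotated 70° about Z; rotation is an isometry so areas/perimeters/island counts are preserved). So its area = 100.75 mm². Layer 64 (z = 15.36): the 24×11.5 cube contributes its full rectangle (area 276.00 mm²); the 8×17 cube at (5.5, 1.5) contributes its full rectangle (area 136.00 mm²); Combining (union): the regions partially overlap — summed areas 412.00 mm² minus the doubly-counted overlap 80.00 mm² gives 332.00 mm² — area = 332.00 mm²; the cone at (1, 5.5) (r1=9.5→r2=7.5) has section circumradius 9.127 here — a regular 8-gon (area = (8/2)·9.127²·sin(360°/8) = 235.60 mm²); Subtracting the remaining from the first: starting from the result so far (332.00 mm²), the cone at (1, 5.5) partially overlaps it — only the 104.45 mm² overlap (of its 235.60 mm²) is removed, clipping the outline — area = 227.55 mm²; (rotated 70° about Z; rotation is an isometry so areas/perimeters/island counts are preserved). So its area = 227.55 mm². Layer 64 is larger (227.55 vs 100.75 mm²).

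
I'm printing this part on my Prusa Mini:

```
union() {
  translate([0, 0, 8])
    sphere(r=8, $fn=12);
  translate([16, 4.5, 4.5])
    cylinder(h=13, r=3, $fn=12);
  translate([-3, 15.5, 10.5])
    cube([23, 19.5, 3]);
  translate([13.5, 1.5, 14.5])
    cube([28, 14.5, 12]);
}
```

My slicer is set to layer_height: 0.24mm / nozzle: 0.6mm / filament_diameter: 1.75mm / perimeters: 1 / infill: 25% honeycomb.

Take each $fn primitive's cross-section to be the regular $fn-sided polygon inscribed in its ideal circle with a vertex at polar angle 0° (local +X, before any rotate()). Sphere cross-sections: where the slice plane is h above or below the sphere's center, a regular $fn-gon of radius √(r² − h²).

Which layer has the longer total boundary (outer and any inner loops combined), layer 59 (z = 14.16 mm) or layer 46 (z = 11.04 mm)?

Layer 59 (z = 14.16): the sphere: section is a regular 12-gon, circumradius = √(r²−h²) = √(8²−6.16²) = 5.104 (perimeter = 2·12·5.104·sin(180°/12) = 31.71 mm); the r=3 cylinder at (16, 4.5) gives a regular 12-gon of circumradius 3 (constant along its height) (perimeter = 2·12·3.000·sin(180°/12) = 18.63 mm); the cube at (-3, 15.5) is not intersected at this z (z outside [10.5, 13.5]); the cube at (13.5, 1.5) does not reach this height (z outside [14.5, 26.5]); Combining (union): the 2 present regions are separate (no shared area or edge), so areas and boundary lengths simply add and each stays a separate island — boundary = 50.34 mm. So its perimeter = 50.34 mm. Layer 46 (z = 11.04): the r=8 sphere slices to a regular 12-gon of circumradius 7.400 (√(r²−h²) with h=3.04 from center) (perimeter = 2·12·7.400·sin(180°/12) = 45.97 mm); the cylinder at (16, 4.5): section is a regular 12-gon, circumradius r=3 (perimeter = 2·12·3.000·sin(180°/12) = 18.63 mm); the cube at (-3, 15.5) (footprint 23×19.5) is included at this height (perimeter 85.00 mm); the cube at (13.5, 1.5) is not intersected at this z (z outside [14.5, 26.5]); Combining (union): the 3 present regions are separate (no shared area or edge), so areas and boundary lengths simply add and each stays a separate island — boundary = 149.60 mm. So its perimeter = 149.60 mm. Layer 46 is larger (149.60 vs 50.34 mm).

layer 46 (z = 11.04 mm)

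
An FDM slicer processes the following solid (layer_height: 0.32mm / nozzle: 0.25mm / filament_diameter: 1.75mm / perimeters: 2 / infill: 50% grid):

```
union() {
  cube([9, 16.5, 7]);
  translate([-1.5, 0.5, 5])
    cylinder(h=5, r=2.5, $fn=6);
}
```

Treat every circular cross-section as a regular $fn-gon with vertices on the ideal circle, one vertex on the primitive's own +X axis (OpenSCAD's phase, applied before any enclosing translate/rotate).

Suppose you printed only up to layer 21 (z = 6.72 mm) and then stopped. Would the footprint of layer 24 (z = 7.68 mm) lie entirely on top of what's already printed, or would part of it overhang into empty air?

Compare the two slices. At z = 6.72: the cube (footprint 9×16.5) is included at this height (area 148.50 mm²); the r=2.5 cylinder at (-1.5, 0.5) contributes a regular 6-gon of circumradius 2.5 (area = (6/2)·2.500²·sin(360°/6) = 16.24 mm²); Combining (union): the regions partially overlap — summed areas 164.74 mm² minus the doubly-counted overlap 1.29 mm² gives 163.44 mm² — area = 163.44 mm². At z = 7.68: the cube is not intersected at this z (z outside [0, 7]); the cylinder at (-1.5, 0.5): section is a regular 6-gon, circumradius r=2.5 (area = (6/2)·2.500²·sin(360°/6) = 16.24 mm²); Combining (union): only the r=2.5 cylinder at (-1.5, 0.5) is present, so the union is just that shape — area = 16.24 mm². Checking containment: the cross-section at z = 7.68 is a subset of the cross-section at z = 6.72.

entirely on top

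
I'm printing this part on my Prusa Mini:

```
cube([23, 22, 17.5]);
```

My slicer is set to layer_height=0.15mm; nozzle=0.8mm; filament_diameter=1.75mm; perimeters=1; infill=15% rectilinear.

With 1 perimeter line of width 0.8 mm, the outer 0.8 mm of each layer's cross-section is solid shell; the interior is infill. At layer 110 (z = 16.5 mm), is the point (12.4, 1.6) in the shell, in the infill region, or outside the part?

infill

At z = 16.5 mm: the cube (footprint 23×22) is included at this height. Overall, the cross-section is a single solid region. The nearest boundary edge runs (0.00, 0.00)→(23.00, 0.00); distance from the point to it = 1.60 mm. The point is inside the cross-section and 1.60 mm from the nearest boundary — more than the 0.8 mm shell width (1 × 0.8), so it's in the infill interior.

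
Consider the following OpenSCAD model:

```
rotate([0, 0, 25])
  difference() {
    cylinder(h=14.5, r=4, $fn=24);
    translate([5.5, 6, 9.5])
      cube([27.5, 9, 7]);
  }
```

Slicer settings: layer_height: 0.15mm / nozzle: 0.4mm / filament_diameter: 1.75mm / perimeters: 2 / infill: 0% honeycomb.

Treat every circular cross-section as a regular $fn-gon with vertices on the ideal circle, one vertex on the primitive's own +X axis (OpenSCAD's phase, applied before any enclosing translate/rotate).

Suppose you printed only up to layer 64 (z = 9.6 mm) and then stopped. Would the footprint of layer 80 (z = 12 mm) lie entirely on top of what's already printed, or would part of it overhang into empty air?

Compare the two slices. At z = 9.6: the cylinder: section is a regular 24-gon, circumradius r=4 (area = (24/2)·4.000²·sin(360°/24) = 49.69 mm²); the cube at (5.5, 6) is present — its section is the full 27.5×9 rectangle (area 247.50 mm²); Subtracting the remaining from the first: starting from the r=4 cylinder (49.69 mm²), the 27.5×9 cube at (5.5, 6) misses the remaining region (no effect) — area = 49.69 mm²; (whole slice rotated 25° about Z — lengths, areas and connectivity unchanged). At z = 12: the r=4 cylinder gives a regular 24-gon of circumradius 4 (constant along its height) (area = (24/2)·4.000²·sin(360°/24) = 49.69 mm²); the cube at (5.5, 6) (footprint 27.5×9) is included at this height (area 247.50 mm²); Subtracting the remaining from the first: starting from the r=4 cylinder (49.69 mm²), the 27.5×9 cube at (5.5, 6) misses the remaining region (no effect) — area = 49.69 mm²; (rotated 25° about Z; rotation is an isometry so areas/perimeters/island counts are preserved). Checking containment: the cross-section at z = 12 is a subset of the cross-section at z = 9.6.

entirely on top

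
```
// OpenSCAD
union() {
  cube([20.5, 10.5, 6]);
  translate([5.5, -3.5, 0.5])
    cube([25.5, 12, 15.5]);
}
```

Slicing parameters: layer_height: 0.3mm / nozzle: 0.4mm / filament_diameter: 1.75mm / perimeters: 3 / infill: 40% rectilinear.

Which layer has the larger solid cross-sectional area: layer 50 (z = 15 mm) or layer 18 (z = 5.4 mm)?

Layer 50 (z = 15): the cube does not reach this height (z outside [0, 6]); the 25.5×12 cube at (5.5, -3.5) contributes its full rectangle (area 306.00 mm²); Combining (union): only the 25.5×12 cube at (5.5, -3.5) is present, so the union is just that shape — area = 306.00 mm². So its area = 306.00 mm². Layer 18 (z = 5.4): the cube is present — its section is the full 20.5×10.5 rectangle (area 215.25 mm²); the cube at (5.5, -3.5) (footprint 25.5×12) is included at this height (area 306.00 mm²); Taking the union: the regions partially overlap — summed areas 521.25 mm² minus the doubly-counted overlap 127.50 mm² gives 393.75 mm² — area = 393.75 mm². So its area = 393.75 mm². Layer 18 is larger (393.75 vs 306.00 mm²).

layer 18 (z = 5.4 mm)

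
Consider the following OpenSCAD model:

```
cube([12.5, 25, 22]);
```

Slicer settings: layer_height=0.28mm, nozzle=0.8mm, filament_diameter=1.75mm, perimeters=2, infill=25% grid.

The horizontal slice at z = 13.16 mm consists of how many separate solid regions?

1

At z = 13.16 mm: the cube (footprint 12.5×25) is included at this height. The result has 1 disconnected region.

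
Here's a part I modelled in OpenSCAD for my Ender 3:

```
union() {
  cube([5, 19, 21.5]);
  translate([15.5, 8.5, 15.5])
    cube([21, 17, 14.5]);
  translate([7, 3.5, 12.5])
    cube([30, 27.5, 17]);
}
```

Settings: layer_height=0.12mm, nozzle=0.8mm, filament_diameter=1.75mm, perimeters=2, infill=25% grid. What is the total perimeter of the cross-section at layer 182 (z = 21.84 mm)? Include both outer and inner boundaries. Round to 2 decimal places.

115.00 mm

At z = 21.84 mm: the cube does not reach this height (z outside [0, 21.5]); the cube at (15.5, 8.5) is present — its section is the full 21×17 rectangle (perimeter 76.00 mm); the cube at (7, 3.5) (footprint 30×27.5) is included at this height (perimeter 115.00 mm); Combining (union): the 21×17 cube at (15.5, 8.5) lies entirely inside the 30×27.5 cube at (7, 3.5), so the union is just the 30×27.5 cube at (7, 3.5) — boundary = 115.00 mm. Overall, the cross-section is a single solid region. Total boundary length (outer) = 115.00 mm.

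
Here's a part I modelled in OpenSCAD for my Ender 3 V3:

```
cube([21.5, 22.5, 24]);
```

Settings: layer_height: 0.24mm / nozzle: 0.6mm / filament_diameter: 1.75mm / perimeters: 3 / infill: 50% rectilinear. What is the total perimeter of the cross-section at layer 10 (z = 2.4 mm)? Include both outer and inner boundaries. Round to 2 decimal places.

88.00 mm

At z = 2.4 mm: the cube (footprint 21.5×22.5) is included at this height (perimeter 88.00 mm). Overall, the cross-section is a single solid region. Total boundary length (outer) = 88.00 mm.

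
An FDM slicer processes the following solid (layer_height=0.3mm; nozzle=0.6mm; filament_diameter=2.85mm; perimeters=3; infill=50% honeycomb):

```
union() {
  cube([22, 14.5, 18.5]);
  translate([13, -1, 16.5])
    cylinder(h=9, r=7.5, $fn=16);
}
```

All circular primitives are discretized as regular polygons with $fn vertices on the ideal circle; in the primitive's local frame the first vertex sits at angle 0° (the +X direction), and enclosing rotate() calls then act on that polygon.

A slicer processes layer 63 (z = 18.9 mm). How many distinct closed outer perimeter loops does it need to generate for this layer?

1

At z = 18.9 mm: the cube is absent (z outside [0, 18.5]); the r=7.5 cylinder at (13, -1) gives a regular 16-gon of circumradius 7.5 (constant along its height); Merging all regions: only the r=7.5 cylinder at (13, -1) is present, so the union is just that shape — 1 connected region. The result has 1 disconnected region.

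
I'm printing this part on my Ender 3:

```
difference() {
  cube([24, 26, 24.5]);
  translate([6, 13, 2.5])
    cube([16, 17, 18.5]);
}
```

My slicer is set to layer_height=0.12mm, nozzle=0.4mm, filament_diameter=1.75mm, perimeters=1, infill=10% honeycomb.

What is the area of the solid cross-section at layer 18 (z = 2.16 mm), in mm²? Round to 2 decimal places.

624.00 mm²

At z = 2.16 mm: the 24×26 cube contributes its full rectangle (area 624.00 mm²); the cube at (6, 13) is absent (z outside [2.5, 21]); After the difference (first − rest): none of the subtracted shapes is present at this height, so the 24×26 cube is unchanged — area = 624.00 mm². Overall, the cross-section is a single solid region. Net area = 624.00 mm².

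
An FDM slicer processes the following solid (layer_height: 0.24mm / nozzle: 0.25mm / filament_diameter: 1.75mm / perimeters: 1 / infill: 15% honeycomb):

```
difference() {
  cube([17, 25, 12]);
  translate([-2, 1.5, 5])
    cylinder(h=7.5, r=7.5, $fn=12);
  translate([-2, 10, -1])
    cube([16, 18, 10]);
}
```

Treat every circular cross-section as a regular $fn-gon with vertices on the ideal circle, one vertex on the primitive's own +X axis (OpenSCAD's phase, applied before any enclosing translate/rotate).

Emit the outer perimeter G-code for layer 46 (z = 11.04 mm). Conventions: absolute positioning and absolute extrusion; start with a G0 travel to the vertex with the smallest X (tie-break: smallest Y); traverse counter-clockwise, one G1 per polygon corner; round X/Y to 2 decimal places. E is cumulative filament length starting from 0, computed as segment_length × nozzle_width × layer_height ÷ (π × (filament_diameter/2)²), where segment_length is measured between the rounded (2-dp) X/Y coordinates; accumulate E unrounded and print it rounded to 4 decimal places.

At z = 11.04 mm: the cube is present — its section is the full 17×25 rectangle; the r=7.5 cylinder at (-2, 1.5) gives a regular 12-gon of circumradius 7.5 (constant along its height); the cube at (-2, 10) does not reach this height (z outside [-1, 9]); Subtracting the remaining from the first: starting from the 17×25 cube, the r=7.5 cylinder at (-2, 1.5) partially overlaps it — only the 35.67 mm² overlap (of its 168.75 mm²) is removed, clipping the outline — 1 connected region. The outline is a single polygon with 8 vertices. Extrusion per mm of travel: 0.25 × 0.24 / (π × 0.875²) = 0.024945. Accumulating E over each segment gives final E = 2.0348.

G0 X0.00 Y8.46 Z11.04
G1 X1.75 Y8.00 E0.0451
G1 X4.50 Y5.25 E0.1422
G1 X5.50 Y1.50 E0.2390
G1 X5.10 Y0.00 E0.2777
G1 X17.00 Y0.00 E0.5745
G1 X17.00 Y25.00 E1.1982
G1 X0.00 Y25.00 E1.6222
G1 X0.00 Y8.46 E2.0348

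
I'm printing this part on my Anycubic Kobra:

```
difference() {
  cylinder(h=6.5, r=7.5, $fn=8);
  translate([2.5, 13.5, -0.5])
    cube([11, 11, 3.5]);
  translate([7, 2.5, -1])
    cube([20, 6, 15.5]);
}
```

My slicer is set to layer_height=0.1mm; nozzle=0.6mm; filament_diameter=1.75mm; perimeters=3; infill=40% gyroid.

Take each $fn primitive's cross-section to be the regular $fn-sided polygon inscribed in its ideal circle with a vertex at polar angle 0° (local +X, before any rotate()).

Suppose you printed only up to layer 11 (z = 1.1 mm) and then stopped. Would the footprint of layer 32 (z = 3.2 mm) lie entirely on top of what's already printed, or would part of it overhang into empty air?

Compare the two slices. At z = 1.1: the cylinder: section is a regular 8-gon, circumradius r=7.5 (area = (8/2)·7.500²·sin(360°/8) = 159.10 mm²); the cube at (2.5, 13.5) (footprint 11×11) is included at this height (area 121.00 mm²); the cube at (7, 2.5) (footprint 20×6) is included at this height (area 120.00 mm²); Subtracting the remaining from the first: starting from the r=7.5 cylinder (159.10 mm²), the 11×11 cube at (2.5, 13.5) misses the remaining region (no effect); the 20×6 cube at (7, 2.5) misses the remaining region (no effect) — area = 159.10 mm². At z = 3.2: the r=7.5 cylinder gives a regular 8-gon of circumradius 7.5 (constant along its height) (area = (8/2)·7.500²·sin(360°/8) = 159.10 mm²); the cube at (2.5, 13.5) is not intersected at this z (z outside [-0.5, 3]); the 20×6 cube at (7, 2.5) contributes its full rectangle (area 120.00 mm²); After the difference (first − rest): starting from the r=7.5 cylinder (159.10 mm²), the 20×6 cube at (7, 2.5) misses the remaining region (no effect) — area = 159.10 mm². Checking containment: the cross-section at z = 3.2 is a subset of the cross-section at z = 1.1.

entirely on top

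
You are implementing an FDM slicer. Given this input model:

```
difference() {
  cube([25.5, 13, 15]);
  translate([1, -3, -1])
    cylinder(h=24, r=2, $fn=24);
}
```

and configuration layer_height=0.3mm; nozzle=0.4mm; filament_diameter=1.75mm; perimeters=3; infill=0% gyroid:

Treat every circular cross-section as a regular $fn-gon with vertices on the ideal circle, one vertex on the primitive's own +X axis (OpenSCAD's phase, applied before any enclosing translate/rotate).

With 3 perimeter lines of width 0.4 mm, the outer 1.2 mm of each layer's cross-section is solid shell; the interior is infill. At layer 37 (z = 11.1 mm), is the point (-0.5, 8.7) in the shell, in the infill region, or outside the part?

At z = 11.1 mm: the cube is present — its section is the full 25.5×13 rectangle; the r=2 cylinder at (1, -3) contributes a regular 24-gon of circumradius 2; After the difference (first − rest): starting from the 25.5×13 cube, the r=2 cylinder at (1, -3) misses the remaining region (no effect) — 1 connected region. Overall, the cross-section is a single solid region. The nearest boundary edge runs (0.00, 0.00)→(0.00, 13.00); distance from the point to it = 0.50 mm. The point is not inside any of the regions above, so it lies outside the cross-section (0.50 mm from the nearest boundary).

outside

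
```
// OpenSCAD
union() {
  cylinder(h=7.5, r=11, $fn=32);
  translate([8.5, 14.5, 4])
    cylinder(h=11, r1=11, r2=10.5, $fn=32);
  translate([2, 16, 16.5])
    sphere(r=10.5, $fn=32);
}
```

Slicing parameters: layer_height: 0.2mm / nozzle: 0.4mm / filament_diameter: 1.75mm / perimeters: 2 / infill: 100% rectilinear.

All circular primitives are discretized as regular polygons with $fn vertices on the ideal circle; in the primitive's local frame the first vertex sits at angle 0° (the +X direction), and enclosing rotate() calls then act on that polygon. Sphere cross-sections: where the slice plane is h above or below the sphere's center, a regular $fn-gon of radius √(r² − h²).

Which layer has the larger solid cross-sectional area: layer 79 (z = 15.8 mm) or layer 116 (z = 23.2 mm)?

layer 79 (z = 15.8 mm)

Layer 79 (z = 15.8): the cylinder is absent (z outside [0, 7.5]); the cone at (8.5, 14.5) does not reach this height (z outside [4, 15]); the r=10.5 sphere at (2, 16) contributes a regular 32-gon of circumradius √(10.5²−0.7²) = 10.477 (area = (32/2)·10.477²·sin(360°/32) = 342.61 mm²); Merging all regions: only the r=10.5 sphere at (2, 16) is present, so the union is just that shape — area = 342.61 mm². So its area = 342.61 mm². Layer 116 (z = 23.2): the cylinder is not intersected at this z (z outside [0, 7.5]); the cone at (8.5, 14.5) is absent (z outside [4, 15]); the sphere at (2, 16): section is a regular 32-gon, circumradius = √(r²−h²) = √(10.5²−6.7²) = 8.085 (area = (32/2)·8.085²·sin(360°/32) = 204.02 mm²); Combining (union): only the r=10.5 sphere at (2, 16) is present, so the union is just that shape — area = 204.02 mm². So its area = 204.02 mm². Layer 79 is larger (342.61 vs 204.02 mm²).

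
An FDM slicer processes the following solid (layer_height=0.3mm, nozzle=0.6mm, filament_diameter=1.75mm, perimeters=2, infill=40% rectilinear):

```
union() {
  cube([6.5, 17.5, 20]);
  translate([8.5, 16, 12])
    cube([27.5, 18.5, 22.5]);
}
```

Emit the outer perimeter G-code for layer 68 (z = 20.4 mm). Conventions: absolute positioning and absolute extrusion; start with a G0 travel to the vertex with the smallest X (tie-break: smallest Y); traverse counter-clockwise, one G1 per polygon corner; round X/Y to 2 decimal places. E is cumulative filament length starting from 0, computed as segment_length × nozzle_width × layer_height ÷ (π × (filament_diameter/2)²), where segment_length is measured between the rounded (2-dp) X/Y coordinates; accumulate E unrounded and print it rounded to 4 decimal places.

G0 X8.50 Y16.00 Z20.40
G1 X36.00 Y16.00 E2.0580
G1 X36.00 Y34.50 E3.4424
G1 X8.50 Y34.50 E5.5004
G1 X8.50 Y16.00 E6.8848

At z = 20.4 mm: the cube does not reach this height (z outside [0, 20]); the cube at (8.5, 16) (footprint 27.5×18.5) is included at this height; Merging all regions: only the 27.5×18.5 cube at (8.5, 16) is present, so the union is just that shape — 1 connected region. The outline is a single polygon with 4 vertices. Extrusion per mm of travel: 0.6 × 0.3 / (π × 0.875²) = 0.074835. Accumulating E over each segment gives final E = 6.8848.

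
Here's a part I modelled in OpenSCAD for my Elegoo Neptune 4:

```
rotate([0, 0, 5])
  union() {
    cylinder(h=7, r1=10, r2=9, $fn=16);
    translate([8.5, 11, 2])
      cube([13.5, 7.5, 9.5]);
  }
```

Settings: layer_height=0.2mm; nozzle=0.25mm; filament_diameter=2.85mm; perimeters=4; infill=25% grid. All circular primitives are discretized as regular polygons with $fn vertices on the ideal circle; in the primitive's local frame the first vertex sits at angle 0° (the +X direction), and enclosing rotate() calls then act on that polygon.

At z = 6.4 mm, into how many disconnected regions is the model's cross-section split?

2

At z = 6.4 mm: the cone (r1=10→r2=9) has section circumradius 9.086 here — a regular 16-gon; the cube at (8.5, 11) (footprint 13.5×7.5) is included at this height; Combining (union): the 2 present regions are separate (no shared area or edge), so areas and boundary lengths simply add and each stays a separate island — 2 connected regions; (rotated 5° about Z; rotation is an isometry so areas/perimeters/island counts are preserved). The result has 2 disconnected regions.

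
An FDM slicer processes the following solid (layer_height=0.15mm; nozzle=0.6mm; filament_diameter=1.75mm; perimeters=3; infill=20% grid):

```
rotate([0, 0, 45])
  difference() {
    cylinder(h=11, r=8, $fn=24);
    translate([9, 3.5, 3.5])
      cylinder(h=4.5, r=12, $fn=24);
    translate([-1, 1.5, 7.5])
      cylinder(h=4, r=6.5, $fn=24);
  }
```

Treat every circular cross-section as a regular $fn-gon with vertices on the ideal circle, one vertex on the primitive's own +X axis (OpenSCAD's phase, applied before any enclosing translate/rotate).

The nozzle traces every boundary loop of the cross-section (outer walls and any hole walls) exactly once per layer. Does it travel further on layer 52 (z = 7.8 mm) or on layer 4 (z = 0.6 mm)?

Layer 52 (z = 7.8): the r=8 cylinder contributes a regular 24-gon of circumradius 8 (perimeter = 2·24·8.000·sin(180°/24) = 50.12 mm); the r=12 cylinder at (9, 3.5) gives a regular 24-gon of circumradius 12 (constant along its height) (perimeter = 2·24·12.000·sin(180°/24) = 75.18 mm); the r=6.5 cylinder at (-1, 1.5) contributes a regular 24-gon of circumradius 6.5 (perimeter = 2·24·6.500·sin(180°/24) = 40.72 mm); After the difference (first − rest): starting from the r=8 cylinder, the r=12 cylinder at (9, 3.5) partially overlaps it — only the 120.45 mm² overlap (of its 447.24 mm²) is removed, clipping the outline; the r=6.5 cylinder at (-1, 1.5) partially overlaps it — only the 49.53 mm² overlap (of its 131.22 mm²) is removed, clipping the outline — boundary = 36.63 mm; (whole slice rotated 45° about Z — lengths, areas and connectivity unchanged). So its perimeter = 36.63 mm. Layer 4 (z = 0.6): the cylinder: section is a regular 24-gon, circumradius r=8 (perimeter = 2·24·8.000·sin(180°/24) = 50.12 mm); the cylinder at (9, 3.5) is not intersected at this z (z outside [3.5, 8]); the cylinder at (-1, 1.5) does not reach this height (z outside [7.5, 11.5]); After the difference (first − rest): none of the subtracted shapes is present at this height, so the r=8 cylinder is unchanged — boundary = 50.12 mm; (rotated 45° about Z; rotation is an isometry so areas/perimeters/island counts are preserved). So its perimeter = 50.12 mm. Layer 4 is larger (50.12 vs 36.63 mm).

layer 4 (z = 0.6 mm)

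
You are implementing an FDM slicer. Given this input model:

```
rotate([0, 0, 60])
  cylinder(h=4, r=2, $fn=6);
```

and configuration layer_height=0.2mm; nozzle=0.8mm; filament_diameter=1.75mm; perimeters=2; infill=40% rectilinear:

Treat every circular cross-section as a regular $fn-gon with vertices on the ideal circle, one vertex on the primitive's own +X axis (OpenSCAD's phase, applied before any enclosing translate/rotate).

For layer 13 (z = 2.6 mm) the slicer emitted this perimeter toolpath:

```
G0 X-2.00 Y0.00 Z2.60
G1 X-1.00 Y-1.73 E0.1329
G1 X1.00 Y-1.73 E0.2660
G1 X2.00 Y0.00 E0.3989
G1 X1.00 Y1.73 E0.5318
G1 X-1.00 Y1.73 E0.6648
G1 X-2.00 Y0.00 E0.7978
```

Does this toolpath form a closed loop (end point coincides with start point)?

yes

Start point (G0): (-2.00, 0.00). End point (last G1): the path returns to the start — closed.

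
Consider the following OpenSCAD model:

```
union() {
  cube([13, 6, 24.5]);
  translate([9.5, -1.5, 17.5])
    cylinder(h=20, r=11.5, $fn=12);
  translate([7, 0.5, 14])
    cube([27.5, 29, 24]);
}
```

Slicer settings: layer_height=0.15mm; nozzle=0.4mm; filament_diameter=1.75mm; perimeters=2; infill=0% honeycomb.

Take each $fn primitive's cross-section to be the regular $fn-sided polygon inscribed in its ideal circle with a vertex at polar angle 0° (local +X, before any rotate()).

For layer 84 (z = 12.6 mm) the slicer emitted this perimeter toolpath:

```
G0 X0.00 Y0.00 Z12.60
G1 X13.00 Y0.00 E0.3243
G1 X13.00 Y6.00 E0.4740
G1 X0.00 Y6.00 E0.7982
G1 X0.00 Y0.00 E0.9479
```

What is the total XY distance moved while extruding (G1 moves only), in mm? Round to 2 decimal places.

Sum the Euclidean lengths of each G1 segment: total = 38.00 mm.

38.00 mm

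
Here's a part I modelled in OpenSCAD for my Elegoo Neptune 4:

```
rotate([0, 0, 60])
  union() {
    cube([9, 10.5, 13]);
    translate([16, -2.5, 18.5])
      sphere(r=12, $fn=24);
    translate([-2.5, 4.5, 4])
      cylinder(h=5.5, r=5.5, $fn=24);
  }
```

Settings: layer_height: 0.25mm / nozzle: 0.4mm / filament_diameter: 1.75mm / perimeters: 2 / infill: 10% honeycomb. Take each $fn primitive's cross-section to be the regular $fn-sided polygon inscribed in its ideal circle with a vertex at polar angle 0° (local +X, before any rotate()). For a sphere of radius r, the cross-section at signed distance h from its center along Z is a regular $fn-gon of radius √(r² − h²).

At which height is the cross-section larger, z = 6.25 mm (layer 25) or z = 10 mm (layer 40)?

Layer 25 (z = 6.25): the cube (footprint 9×10.5) is included at this height (area 94.50 mm²); the sphere at (16, -2.5) is not intersected at this z (|z−center|=12.250 > r=12); the r=5.5 cylinder at (-2.5, 4.5) contributes a regular 24-gon of circumradius 5.5 (area = (24/2)·5.500²·sin(360°/24) = 93.95 mm²); Combining (union): the regions partially overlap — summed areas 188.45 mm² minus the doubly-counted overlap 20.50 mm² gives 167.95 mm² — area = 167.95 mm²; (rotated 60° about Z; rotation is an isometry so areas/perimeters/island counts are preserved). So its area = 167.95 mm². Layer 40 (z = 10): the 9×10.5 cube contributes its full rectangle (area 94.50 mm²); the r=12 sphere at (16, -2.5) slices to a regular 24-gon of circumradius 8.471 (√(r²−h²) with h=8.5 from center) (area = (24/2)·8.471²·sin(360°/24) = 222.84 mm²); the cylinder at (-2.5, 4.5) does not reach this height (z outside [4, 9.5]); Taking the union: the regions partially overlap — summed areas 317.34 mm² minus the doubly-counted overlap 1.28 mm² gives 316.06 mm² — area = 316.06 mm²; (whole slice rotated 60° about Z — lengths, areas and connectivity unchanged). So its area = 316.06 mm². Layer 40 is larger (316.06 vs 167.95 mm²).

layer 40 (z = 10 mm)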